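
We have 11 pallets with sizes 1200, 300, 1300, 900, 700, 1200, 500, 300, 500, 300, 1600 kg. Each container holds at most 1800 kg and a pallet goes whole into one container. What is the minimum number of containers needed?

Total = 1600 + 1300 + 1200 + 1200 + 900 + 700 + 500 + 500 + 300 + 300 + 300 = 8800 kg.
Lower bound: ⌈8800/1800⌉ = 5 containers.
A packing using 6 containers:
  container 1: 1600 = 1600
  container 2: 1300 + 500 = 1800
  container 3: 1200 + 500 = 1700
  container 4: 1200 + 300 + 300 = 1800
  container 5: 900 + 700 = 1600
  container 6: 300 = 300
No arrangement into 5 containers stays within capacity, so 6 is optimal.

6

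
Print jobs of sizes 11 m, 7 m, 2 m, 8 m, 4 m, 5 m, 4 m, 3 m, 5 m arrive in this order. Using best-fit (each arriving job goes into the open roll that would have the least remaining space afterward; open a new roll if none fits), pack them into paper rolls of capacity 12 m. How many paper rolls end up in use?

5

  11 → roll 1 (new)  [load 11/12]
  7 → roll 2 (new)  [load 7/12]
  2 → roll 2  [load 9/12]
  8 → roll 3 (new)  [load 8/12]
  4 → roll 3  [load 12/12]
  5 → roll 4 (new)  [load 5/12]
  4 → roll 4  [load 9/12]
  3 → roll 2  [load 12/12]
  5 → roll 5 (new)  [load 5/12]
5 paper rolls opened.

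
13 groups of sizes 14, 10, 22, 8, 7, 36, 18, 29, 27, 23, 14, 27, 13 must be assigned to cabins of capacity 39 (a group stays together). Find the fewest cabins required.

Total = 36 + 29 + 27 + 27 + 23 + 22 + 18 + 14 + 14 + 13 + 10 + 8 + 7 = 248.
Lower bound: ⌈248/39⌉ = 7 cabins.
A packing using 7 cabins:
  cabin 1: 36 = 36
  cabin 2: 29 + 10 = 39
  cabin 3: 27 + 8 = 35
  cabin 4: 27 + 7 = 34
  cabin 5: 23 + 14 = 37
  cabin 6: 22 + 14 = 36
  cabin 7: 18 + 13 = 31
This matches the lower bound, so 7 is optimal.

7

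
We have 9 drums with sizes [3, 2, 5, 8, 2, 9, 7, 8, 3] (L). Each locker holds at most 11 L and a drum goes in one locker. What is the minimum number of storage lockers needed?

5

Total = 9 + 8 + 8 + 7 + 5 + 3 + 3 + 2 + 2 = 47 L.
Lower bound: ⌈47/11⌉ = 5 storage lockers.
A packing using 5 storage lockers:
  locker 1: 9 + 2 = 11
  locker 2: 8 + 3 = 11
  locker 3: 8 + 3 = 11
  locker 4: 7 + 2 = 9
  locker 5: 5 = 5
This matches the lower bound, so 5 is optimal.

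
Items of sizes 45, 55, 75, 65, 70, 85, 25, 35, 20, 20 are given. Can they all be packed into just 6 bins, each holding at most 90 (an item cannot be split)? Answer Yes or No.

Yes

A valid assignment using 6 bins:
  bin 1: 85 = 85
  bin 2: 75 = 75
  bin 3: 70 + 20 = 90
  bin 4: 65 + 25 = 90
  bin 5: 55 + 35 = 90
  bin 6: 45 + 20 = 65
Every load is within 90, so 6 bins suffice.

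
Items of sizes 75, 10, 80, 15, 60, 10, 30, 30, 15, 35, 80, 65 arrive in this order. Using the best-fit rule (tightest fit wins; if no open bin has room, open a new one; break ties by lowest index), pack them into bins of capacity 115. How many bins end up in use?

  75 → bin 1 (new)  [load 75/115]
  10 → bin 1  [load 85/115]
  80 → bin 2 (new)  [load 80/115]
  15 → bin 1  [load 100/115]
  60 → bin 3 (new)  [load 60/115]
  10 → bin 1  [load 110/115]
  30 → bin 2  [load 110/115]
  30 → bin 3  [load 90/115]
  15 → bin 3  [load 105/115]
  35 → bin 4 (new)  [load 35/115]
  80 → bin 4  [load 115/115]
  65 → bin 5 (new)  [load 65/115]
5 bins opened.

5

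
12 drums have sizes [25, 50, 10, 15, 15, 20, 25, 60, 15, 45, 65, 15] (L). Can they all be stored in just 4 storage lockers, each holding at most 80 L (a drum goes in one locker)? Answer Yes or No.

Total = 360 L; ⌈360/80⌉ = 5.
At least 5 storage lockers are required, but only 4 are allowed.

No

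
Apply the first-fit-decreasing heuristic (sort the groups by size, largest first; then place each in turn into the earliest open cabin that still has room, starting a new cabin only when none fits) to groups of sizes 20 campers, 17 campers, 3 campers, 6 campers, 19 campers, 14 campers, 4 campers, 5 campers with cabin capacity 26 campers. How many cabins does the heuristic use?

4

Sorted descending: 20, 19, 17, 14, 6, 5, 4, 3.
  20 → cabin 1 (new)  [load 20/26]
  19 → cabin 2 (new)  [load 19/26]
  17 → cabin 3 (new)  [load 17/26]
  14 → cabin 4 (new)  [load 14/26]
  6 → cabin 1  [load 26/26]
  5 → cabin 2  [load 24/26]
  4 → cabin 3  [load 21/26]
  3 → cabin 3  [load 24/26]
4 cabins opened.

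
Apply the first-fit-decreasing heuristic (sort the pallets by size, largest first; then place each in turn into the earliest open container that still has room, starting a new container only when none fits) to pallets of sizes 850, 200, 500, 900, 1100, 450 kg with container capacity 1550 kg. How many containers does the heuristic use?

Sorted descending: 1100, 900, 850, 500, 450, 200.
  1100 → container 1 (new)  [load 1100/1550]
  900 → container 2 (new)  [load 900/1550]
  850 → container 3 (new)  [load 850/1550]
  500 → container 2  [load 1400/1550]
  450 → container 1  [load 1550/1550]
  200 → container 3  [load 1050/1550]
3 containers opened.

3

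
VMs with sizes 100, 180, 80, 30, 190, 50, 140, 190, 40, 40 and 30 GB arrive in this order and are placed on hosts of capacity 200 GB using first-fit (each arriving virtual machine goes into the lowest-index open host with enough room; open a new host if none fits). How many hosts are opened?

6

  100 → host 1 (new)  [load 100/200]
  180 → host 2 (new)  [load 180/200]
  80 → host 1  [load 180/200]
  30 → host 3 (new)  [load 30/200]
  190 → host 4 (new)  [load 190/200]
  50 → host 3  [load 80/200]
  140 → host 5 (new)  [load 140/200]
  190 → host 6 (new)  [load 190/200]
  40 → host 3  [load 120/200]
  40 → host 3  [load 160/200]
  30 → host 3  [load 190/200]
6 hosts opened.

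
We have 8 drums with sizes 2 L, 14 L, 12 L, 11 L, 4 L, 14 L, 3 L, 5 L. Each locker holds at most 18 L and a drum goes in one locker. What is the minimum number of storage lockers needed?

Total = 14 + 14 + 12 + 11 + 5 + 4 + 3 + 2 = 65 L.
Lower bound: ⌈65/18⌉ = 4 storage lockers.
A packing using 4 storage lockers:
  locker 1: 14 + 4 = 18
  locker 2: 14 + 3 = 17
  locker 3: 12 + 5 = 17
  locker 4: 11 + 2 = 13
This matches the lower bound, so 4 is optimal.

4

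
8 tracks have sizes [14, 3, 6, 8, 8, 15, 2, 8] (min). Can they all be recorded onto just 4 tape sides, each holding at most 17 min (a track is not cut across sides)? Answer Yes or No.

A valid assignment using 4 tape sides:
  side 1: 15 + 2 = 17
  side 2: 14 + 3 = 17
  side 3: 8 + 8 = 16
  side 4: 8 + 6 = 14
Every load is within 17 min, so 4 tape sides suffice.

Yes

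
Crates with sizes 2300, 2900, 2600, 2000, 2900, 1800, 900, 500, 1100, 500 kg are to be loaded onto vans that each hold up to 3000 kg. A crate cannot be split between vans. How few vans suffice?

7

Total = 2900 + 2900 + 2600 + 2300 + 2000 + 1800 + 1100 + 900 + 500 + 500 = 17500 kg.
Lower bound: ⌈17500/3000⌉ = 6 vans.
A packing using 7 vans:
  van 1: 2900 = 2900
  van 2: 2900 = 2900
  van 3: 2600 = 2600
  van 4: 2300 + 500 = 2800
  van 5: 2000 + 900 = 2900
  van 6: 1800 + 1100 = 2900
  van 7: 500 = 500
No arrangement into 6 vans stays within capacity, so 7 is optimal.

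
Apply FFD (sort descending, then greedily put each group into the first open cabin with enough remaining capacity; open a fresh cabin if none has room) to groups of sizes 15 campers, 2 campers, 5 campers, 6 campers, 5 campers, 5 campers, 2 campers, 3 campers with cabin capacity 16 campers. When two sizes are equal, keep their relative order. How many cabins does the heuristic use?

3

Sorted descending: 15, 6, 5, 5, 5, 3, 2, 2.
  15 → cabin 1 (new)  [load 15/16]
  6 → cabin 2 (new)  [load 6/16]
  5 → cabin 2  [load 11/16]
  5 → cabin 2  [load 16/16]
  5 → cabin 3 (new)  [load 5/16]
  3 → cabin 3  [load 8/16]
  2 → cabin 3  [load 10/16]
  2 → cabin 3  [load 12/16]
3 cabins opened.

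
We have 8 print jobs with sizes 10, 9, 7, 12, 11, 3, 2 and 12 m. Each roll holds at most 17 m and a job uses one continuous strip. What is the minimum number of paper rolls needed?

5

Total = 12 + 12 + 11 + 10 + 9 + 7 + 3 + 2 = 66 m.
Lower bound: ⌈66/17⌉ = 4 paper rolls.
Also, 5 print jobs each exceed 17/2 m, and no two of those can share a roll, so at least 5 paper rolls are needed.
A packing using 5 paper rolls:
  roll 1: 12 + 3 + 2 = 17
  roll 2: 12 = 12
  roll 3: 11 = 11
  roll 4: 10 + 7 = 17
  roll 5: 9 = 9
This matches the lower bound, so 5 is optimal.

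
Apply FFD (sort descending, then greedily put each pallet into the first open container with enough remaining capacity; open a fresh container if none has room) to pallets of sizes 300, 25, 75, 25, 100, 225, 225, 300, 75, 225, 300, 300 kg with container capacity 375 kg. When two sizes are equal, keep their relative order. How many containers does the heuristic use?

Sorted descending: 300, 300, 300, 300, 225, 225, 225, 100, 75, 75, 25, 25.
  300 → container 1 (new)  [load 300/375]
  300 → container 2 (new)  [load 300/375]
  300 → container 3 (new)  [load 300/375]
  300 → container 4 (new)  [load 300/375]
  225 → container 5 (new)  [load 225/375]
  225 → container 6 (new)  [load 225/375]
  225 → container 7 (new)  [load 225/375]
  100 → container 5  [load 325/375]
  75 → container 1  [load 375/375]
  75 → container 2  [load 375/375]
  25 → container 3  [load 325/375]
  25 → container 3  [load 350/375]
7 containers opened.

7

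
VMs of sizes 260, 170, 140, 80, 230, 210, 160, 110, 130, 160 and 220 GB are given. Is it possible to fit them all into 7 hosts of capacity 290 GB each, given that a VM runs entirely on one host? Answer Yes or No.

Total = 1870 GB; ⌈1870/290⌉ = 7.
The bound of 7 does not rule out 7, but exhaustive search shows no assignment into 7 hosts of capacity 290 GB exists — the minimum is 8.

No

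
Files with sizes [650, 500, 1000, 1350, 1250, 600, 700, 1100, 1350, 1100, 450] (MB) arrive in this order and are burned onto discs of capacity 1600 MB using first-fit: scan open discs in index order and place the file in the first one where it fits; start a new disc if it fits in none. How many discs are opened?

  650 → disc 1 (new)  [load 650/1600]
  500 → disc 1  [load 1150/1600]
  1000 → disc 2 (new)  [load 1000/1600]
  1350 → disc 3 (new)  [load 1350/1600]
  1250 → disc 4 (new)  [load 1250/1600]
  600 → disc 2  [load 1600/1600]
  700 → disc 5 (new)  [load 700/1600]
  1100 → disc 6 (new)  [load 1100/1600]
  1350 → disc 7 (new)  [load 1350/1600]
  1100 → disc 8 (new)  [load 1100/1600]
  450 → disc 1  [load 1600/1600]
8 discs opened.

8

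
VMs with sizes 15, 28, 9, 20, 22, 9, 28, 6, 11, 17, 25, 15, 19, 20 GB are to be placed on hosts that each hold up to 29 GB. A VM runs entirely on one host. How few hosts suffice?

10

Total = 28 + 28 + 25 + 22 + 20 + 20 + 19 + 17 + 15 + 15 + 11 + 9 + 9 + 6 = 244 GB.
Lower bound: ⌈244/29⌉ = 9 hosts.
Also, 10 VMs each exceed 29/2 GB, and no two of those can share a host, so at least 10 hosts are needed.
A packing using 10 hosts:
  host 1: 28 = 28
  host 2: 28 = 28
  host 3: 25 = 25
  host 4: 22 + 6 = 28
  host 5: 20 + 9 = 29
  host 6: 20 + 9 = 29
  host 7: 19 = 19
  host 8: 17 + 11 = 28
  host 9: 15 = 15
  host 10: 15 = 15
This matches the lower bound, so 10 is optimal.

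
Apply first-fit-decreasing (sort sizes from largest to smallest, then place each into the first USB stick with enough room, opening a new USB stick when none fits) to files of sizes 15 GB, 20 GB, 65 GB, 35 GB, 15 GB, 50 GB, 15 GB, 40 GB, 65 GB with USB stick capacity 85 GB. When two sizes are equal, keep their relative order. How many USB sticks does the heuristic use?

Sorted descending: 65, 65, 50, 40, 35, 20, 15, 15, 15.
  65 → USB stick 1 (new)  [load 65/85]
  65 → USB stick 2 (new)  [load 65/85]
  50 → USB stick 3 (new)  [load 50/85]
  40 → USB stick 4 (new)  [load 40/85]
  35 → USB stick 3  [load 85/85]
  20 → USB stick 1  [load 85/85]
  15 → USB stick 2  [load 80/85]
  15 → USB stick 4  [load 55/85]
  15 → USB stick 4  [load 70/85]
4 USB sticks opened.

4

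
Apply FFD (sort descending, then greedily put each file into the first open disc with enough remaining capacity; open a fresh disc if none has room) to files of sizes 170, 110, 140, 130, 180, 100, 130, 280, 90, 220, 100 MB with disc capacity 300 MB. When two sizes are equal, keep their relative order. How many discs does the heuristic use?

Sorted descending: 280, 220, 180, 170, 140, 130, 130, 110, 100, 100, 90.
  280 → disc 1 (new)  [load 280/300]
  220 → disc 2 (new)  [load 220/300]
  180 → disc 3 (new)  [load 180/300]
  170 → disc 4 (new)  [load 170/300]
  140 → disc 5 (new)  [load 140/300]
  130 → disc 4  [load 300/300]
  130 → disc 5  [load 270/300]
  110 → disc 3  [load 290/300]
  100 → disc 6 (new)  [load 100/300]
  100 → disc 6  [load 200/300]
  90 → disc 6  [load 290/300]
6 discs opened.

6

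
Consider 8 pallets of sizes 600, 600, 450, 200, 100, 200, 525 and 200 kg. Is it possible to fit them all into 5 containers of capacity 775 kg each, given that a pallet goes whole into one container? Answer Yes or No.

A valid assignment using 5 containers:
  container 1: 600 + 100 = 700
  container 2: 600 = 600
  container 3: 525 + 200 = 725
  container 4: 450 + 200 = 650
  container 5: 200 = 200
Every load is within 775 kg, so 5 containers suffice.

Yes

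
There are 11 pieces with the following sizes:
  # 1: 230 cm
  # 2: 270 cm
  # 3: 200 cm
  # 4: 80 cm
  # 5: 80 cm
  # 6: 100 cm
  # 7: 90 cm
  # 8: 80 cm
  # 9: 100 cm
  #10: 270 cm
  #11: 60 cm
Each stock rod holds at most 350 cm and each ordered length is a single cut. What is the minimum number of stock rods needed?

Total = 270 + 270 + 230 + 200 + 100 + 100 + 90 + 80 + 80 + 80 + 60 = 1560 cm.
Lower bound: ⌈1560/350⌉ = 5 stock rods.
A packing using 5 stock rods:
  stock rod 1: 270 + 80 = 350
  stock rod 2: 270 + 80 = 350
  stock rod 3: 230 + 100 = 330
  stock rod 4: 200 + 100 = 300
  stock rod 5: 90 + 80 + 60 = 230
This matches the lower bound, so 5 is optimal.

5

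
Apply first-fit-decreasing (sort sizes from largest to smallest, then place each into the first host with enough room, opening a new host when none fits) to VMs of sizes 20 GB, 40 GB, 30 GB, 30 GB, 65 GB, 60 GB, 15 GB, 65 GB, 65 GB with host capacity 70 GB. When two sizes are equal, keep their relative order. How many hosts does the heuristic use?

6

Sorted descending: 65, 65, 65, 60, 40, 30, 30, 20, 15.
  65 → host 1 (new)  [load 65/70]
  65 → host 2 (new)  [load 65/70]
  65 → host 3 (new)  [load 65/70]
  60 → host 4 (new)  [load 60/70]
  40 → host 5 (new)  [load 40/70]
  30 → host 5  [load 70/70]
  30 → host 6 (new)  [load 30/70]
  20 → host 6  [load 50/70]
  15 → host 6  [load 65/70]
6 hosts opened.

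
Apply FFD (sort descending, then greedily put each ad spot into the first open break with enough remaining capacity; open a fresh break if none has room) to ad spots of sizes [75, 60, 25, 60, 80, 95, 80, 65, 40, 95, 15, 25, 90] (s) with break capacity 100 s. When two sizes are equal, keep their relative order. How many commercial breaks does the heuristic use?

Sorted descending: 95, 95, 90, 80, 80, 75, 65, 60, 60, 40, 25, 25, 15.
  95 → break 1 (new)  [load 95/100]
  95 → break 2 (new)  [load 95/100]
  90 → break 3 (new)  [load 90/100]
  80 → break 4 (new)  [load 80/100]
  80 → break 5 (new)  [load 80/100]
  75 → break 6 (new)  [load 75/100]
  65 → break 7 (new)  [load 65/100]
  60 → break 8 (new)  [load 60/100]
  60 → break 9 (new)  [load 60/100]
  40 → break 8  [load 100/100]
  25 → break 6  [load 100/100]
  25 → break 7  [load 90/100]
  15 → break 4  [load 95/100]
9 commercial breaks opened.

9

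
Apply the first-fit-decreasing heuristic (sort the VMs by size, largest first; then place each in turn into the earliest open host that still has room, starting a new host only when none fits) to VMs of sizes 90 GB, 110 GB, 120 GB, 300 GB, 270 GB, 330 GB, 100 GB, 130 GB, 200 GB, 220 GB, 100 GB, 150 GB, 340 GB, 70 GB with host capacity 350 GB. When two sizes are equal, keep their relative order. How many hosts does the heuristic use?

8

Sorted descending: 340, 330, 300, 270, 220, 200, 150, 130, 120, 110, 100, 100, 90, 70.
  340 → host 1 (new)  [load 340/350]
  330 → host 2 (new)  [load 330/350]
  300 → host 3 (new)  [load 300/350]
  270 → host 4 (new)  [load 270/350]
  220 → host 5 (new)  [load 220/350]
  200 → host 6 (new)  [load 200/350]
  150 → host 6  [load 350/350]
  130 → host 5  [load 350/350]
  120 → host 7 (new)  [load 120/350]
  110 → host 7  [load 230/350]
  100 → host 7  [load 330/350]
  100 → host 8 (new)  [load 100/350]
  90 → host 8  [load 190/350]
  70 → host 4  [load 340/350]
8 hosts opened.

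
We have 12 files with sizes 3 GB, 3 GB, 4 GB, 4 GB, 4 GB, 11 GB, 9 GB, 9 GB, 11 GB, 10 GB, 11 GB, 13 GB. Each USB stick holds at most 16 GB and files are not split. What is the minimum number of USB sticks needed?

7

Total = 13 + 11 + 11 + 11 + 10 + 9 + 9 + 4 + 4 + 4 + 3 + 3 = 92 GB.
Lower bound: ⌈92/16⌉ = 6 USB sticks.
Also, 7 files each exceed 8 GB, and no two of those can share a USB stick, so at least 7 USB sticks are needed.
A packing using 7 USB sticks:
  USB stick 1: 13 + 3 = 16
  USB stick 2: 11 + 4 = 15
  USB stick 3: 11 + 4 = 15
  USB stick 4: 11 + 4 = 15
  USB stick 5: 10 + 3 = 13
  USB stick 6: 9 = 9
  USB stick 7: 9 = 9
This matches the lower bound, so 7 is optimal.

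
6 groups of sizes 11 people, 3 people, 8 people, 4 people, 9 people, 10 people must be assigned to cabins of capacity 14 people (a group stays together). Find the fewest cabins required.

Total = 11 + 10 + 9 + 8 + 4 + 3 = 45 people.
Lower bound: ⌈45/14⌉ = 4 cabins.
A packing using 4 cabins:
  cabin 1: 11 + 3 = 14
  cabin 2: 10 + 4 = 14
  cabin 3: 9 = 9
  cabin 4: 8 = 8
This matches the lower bound, so 4 is optimal.

4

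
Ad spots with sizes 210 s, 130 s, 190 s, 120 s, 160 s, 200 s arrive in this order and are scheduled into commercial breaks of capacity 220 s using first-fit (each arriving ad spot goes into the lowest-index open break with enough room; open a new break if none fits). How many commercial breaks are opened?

  210 → break 1 (new)  [load 210/220]
  130 → break 2 (new)  [load 130/220]
  190 → break 3 (new)  [load 190/220]
  120 → break 4 (new)  [load 120/220]
  160 → break 5 (new)  [load 160/220]
  200 → break 6 (new)  [load 200/220]
6 commercial breaks opened.

6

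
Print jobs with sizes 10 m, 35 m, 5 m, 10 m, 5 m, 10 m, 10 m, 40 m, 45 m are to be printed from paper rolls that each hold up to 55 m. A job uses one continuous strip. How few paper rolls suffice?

Total = 45 + 40 + 35 + 10 + 10 + 10 + 10 + 5 + 5 = 170 m.
Lower bound: ⌈170/55⌉ = 4 paper rolls.
A packing using 4 paper rolls:
  roll 1: 45 + 10 = 55
  roll 2: 40 + 10 + 5 = 55
  roll 3: 35 + 10 + 10 = 55
  roll 4: 5 = 5
This matches the lower bound, so 4 is optimal.

4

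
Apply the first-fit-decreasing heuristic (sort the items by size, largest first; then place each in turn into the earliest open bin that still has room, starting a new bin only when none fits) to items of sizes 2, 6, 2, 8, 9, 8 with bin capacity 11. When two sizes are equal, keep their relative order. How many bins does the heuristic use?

Sorted descending: 9, 8, 8, 6, 2, 2.
  9 → bin 1 (new)  [load 9/11]
  8 → bin 2 (new)  [load 8/11]
  8 → bin 3 (new)  [load 8/11]
  6 → bin 4 (new)  [load 6/11]
  2 → bin 1  [load 11/11]
  2 → bin 2  [load 10/11]
4 bins opened.

4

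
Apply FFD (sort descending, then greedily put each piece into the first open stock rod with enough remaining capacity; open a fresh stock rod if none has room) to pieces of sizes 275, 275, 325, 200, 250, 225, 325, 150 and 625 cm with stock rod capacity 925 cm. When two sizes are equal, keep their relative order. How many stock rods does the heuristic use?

Sorted descending: 625, 325, 325, 275, 275, 250, 225, 200, 150.
  625 → stock rod 1 (new)  [load 625/925]
  325 → stock rod 2 (new)  [load 325/925]
  325 → stock rod 2  [load 650/925]
  275 → stock rod 1  [load 900/925]
  275 → stock rod 2  [load 925/925]
  250 → stock rod 3 (new)  [load 250/925]
  225 → stock rod 3  [load 475/925]
  200 → stock rod 3  [load 675/925]
  150 → stock rod 3  [load 825/925]
3 stock rods opened.

3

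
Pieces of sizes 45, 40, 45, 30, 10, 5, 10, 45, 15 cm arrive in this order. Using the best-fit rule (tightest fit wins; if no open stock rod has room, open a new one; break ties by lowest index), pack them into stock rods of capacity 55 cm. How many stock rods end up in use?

  45 → stock rod 1 (new)  [load 45/55]
  40 → stock rod 2 (new)  [load 40/55]
  45 → stock rod 3 (new)  [load 45/55]
  30 → stock rod 4 (new)  [load 30/55]
  10 → stock rod 1  [load 55/55]
  5 → stock rod 3  [load 50/55]
  10 → stock rod 2  [load 50/55]
  45 → stock rod 5 (new)  [load 45/55]
  15 → stock rod 4  [load 45/55]
5 stock rods opened.

5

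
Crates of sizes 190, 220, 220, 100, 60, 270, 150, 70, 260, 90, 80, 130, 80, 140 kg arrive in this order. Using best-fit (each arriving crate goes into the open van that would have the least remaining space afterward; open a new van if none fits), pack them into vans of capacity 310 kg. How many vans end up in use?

8

  190 → van 1 (new)  [load 190/310]
  220 → van 2 (new)  [load 220/310]
  220 → van 3 (new)  [load 220/310]
  100 → van 1  [load 290/310]
  60 → van 2  [load 280/310]
  270 → van 4 (new)  [load 270/310]
  150 → van 5 (new)  [load 150/310]
  70 → van 3  [load 290/310]
  260 → van 6 (new)  [load 260/310]
  90 → van 5  [load 240/310]
  80 → van 7 (new)  [load 80/310]
  130 → van 7  [load 210/310]
  80 → van 7  [load 290/310]
  140 → van 8 (new)  [load 140/310]
8 vans opened.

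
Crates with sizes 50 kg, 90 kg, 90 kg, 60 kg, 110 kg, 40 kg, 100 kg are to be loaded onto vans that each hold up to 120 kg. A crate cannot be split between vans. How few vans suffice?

Total = 110 + 100 + 90 + 90 + 60 + 50 + 40 = 540 kg.
Lower bound: ⌈540/120⌉ = 5 vans.
A packing using 6 vans:
  van 1: 110 = 110
  van 2: 100 = 100
  van 3: 90 = 90
  van 4: 90 = 90
  van 5: 60 + 50 = 110
  van 6: 40 = 40
No arrangement into 5 vans stays within capacity, so 6 is optimal.

6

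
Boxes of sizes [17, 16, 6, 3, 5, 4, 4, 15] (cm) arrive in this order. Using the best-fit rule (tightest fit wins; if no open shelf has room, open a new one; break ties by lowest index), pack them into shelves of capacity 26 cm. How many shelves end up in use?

  17 → shelf 1 (new)  [load 17/26]
  16 → shelf 2 (new)  [load 16/26]
  6 → shelf 1  [load 23/26]
  3 → shelf 1  [load 26/26]
  5 → shelf 2  [load 21/26]
  4 → shelf 2  [load 25/26]
  4 → shelf 3 (new)  [load 4/26]
  15 → shelf 3  [load 19/26]
3 shelves opened.

3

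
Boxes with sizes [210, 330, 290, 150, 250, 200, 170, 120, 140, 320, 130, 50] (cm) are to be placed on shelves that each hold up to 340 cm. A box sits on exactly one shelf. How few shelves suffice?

8

Total = 330 + 320 + 290 + 250 + 210 + 200 + 170 + 150 + 140 + 130 + 120 + 50 = 2360 cm.
Lower bound: ⌈2360/340⌉ = 7 shelves.
A packing using 8 shelves:
  shelf 1: 330 = 330
  shelf 2: 320 = 320
  shelf 3: 290 + 50 = 340
  shelf 4: 250 = 250
  shelf 5: 210 + 130 = 340
  shelf 6: 200 + 140 = 340
  shelf 7: 170 + 150 = 320
  shelf 8: 120 = 120
No arrangement into 7 shelves stays within capacity, so 8 is optimal.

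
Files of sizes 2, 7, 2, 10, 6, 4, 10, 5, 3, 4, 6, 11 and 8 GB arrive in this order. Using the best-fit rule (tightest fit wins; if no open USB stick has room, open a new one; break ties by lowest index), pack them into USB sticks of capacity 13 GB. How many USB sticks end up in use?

  2 → USB stick 1 (new)  [load 2/13]
  7 → USB stick 1  [load 9/13]
  2 → USB stick 1  [load 11/13]
  10 → USB stick 2 (new)  [load 10/13]
  6 → USB stick 3 (new)  [load 6/13]
  4 → USB stick 3  [load 10/13]
  10 → USB stick 4 (new)  [load 10/13]
  5 → USB stick 5 (new)  [load 5/13]
  3 → USB stick 2  [load 13/13]
  4 → USB stick 5  [load 9/13]
  6 → USB stick 6 (new)  [load 6/13]
  11 → USB stick 7 (new)  [load 11/13]
  8 → USB stick 8 (new)  [load 8/13]
8 USB sticks opened.

8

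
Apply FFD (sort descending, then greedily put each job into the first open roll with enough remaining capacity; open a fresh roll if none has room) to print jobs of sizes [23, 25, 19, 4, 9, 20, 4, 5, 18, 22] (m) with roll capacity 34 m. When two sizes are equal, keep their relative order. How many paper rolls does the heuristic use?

Sorted descending: 25, 23, 22, 20, 19, 18, 9, 5, 4, 4.
  25 → roll 1 (new)  [load 25/34]
  23 → roll 2 (new)  [load 23/34]
  22 → roll 3 (new)  [load 22/34]
  20 → roll 4 (new)  [load 20/34]
  19 → roll 5 (new)  [load 19/34]
  18 → roll 6 (new)  [load 18/34]
  9 → roll 1  [load 34/34]
  5 → roll 2  [load 28/34]
  4 → roll 2  [load 32/34]
  4 → roll 3  [load 26/34]
6 paper rolls opened.

6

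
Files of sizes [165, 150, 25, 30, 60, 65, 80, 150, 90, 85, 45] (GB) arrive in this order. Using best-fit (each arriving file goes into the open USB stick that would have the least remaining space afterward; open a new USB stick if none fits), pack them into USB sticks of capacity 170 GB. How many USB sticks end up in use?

7

  165 → USB stick 1 (new)  [load 165/170]
  150 → USB stick 2 (new)  [load 150/170]
  25 → USB stick 3 (new)  [load 25/170]
  30 → USB stick 3  [load 55/170]
  60 → USB stick 3  [load 115/170]
  65 → USB stick 4 (new)  [load 65/170]
  80 → USB stick 4  [load 145/170]
  150 → USB stick 5 (new)  [load 150/170]
  90 → USB stick 6 (new)  [load 90/170]
  85 → USB stick 7 (new)  [load 85/170]
  45 → USB stick 3  [load 160/170]
7 USB sticks opened.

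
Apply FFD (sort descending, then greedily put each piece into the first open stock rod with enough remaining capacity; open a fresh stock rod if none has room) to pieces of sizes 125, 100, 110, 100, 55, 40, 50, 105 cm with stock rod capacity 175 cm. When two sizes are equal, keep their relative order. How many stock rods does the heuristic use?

5

Sorted descending: 125, 110, 105, 100, 100, 55, 50, 40.
  125 → stock rod 1 (new)  [load 125/175]
  110 → stock rod 2 (new)  [load 110/175]
  105 → stock rod 3 (new)  [load 105/175]
  100 → stock rod 4 (new)  [load 100/175]
  100 → stock rod 5 (new)  [load 100/175]
  55 → stock rod 2  [load 165/175]
  50 → stock rod 1  [load 175/175]
  40 → stock rod 3  [load 145/175]
5 stock rods opened.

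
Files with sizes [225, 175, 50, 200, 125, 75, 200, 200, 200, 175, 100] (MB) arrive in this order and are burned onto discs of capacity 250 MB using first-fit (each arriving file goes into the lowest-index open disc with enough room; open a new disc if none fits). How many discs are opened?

9

  225 → disc 1 (new)  [load 225/250]
  175 → disc 2 (new)  [load 175/250]
  50 → disc 2  [load 225/250]
  200 → disc 3 (new)  [load 200/250]
  125 → disc 4 (new)  [load 125/250]
  75 → disc 4  [load 200/250]
  200 → disc 5 (new)  [load 200/250]
  200 → disc 6 (new)  [load 200/250]
  200 → disc 7 (new)  [load 200/250]
  175 → disc 8 (new)  [load 175/250]
  100 → disc 9 (new)  [load 100/250]
9 discs opened.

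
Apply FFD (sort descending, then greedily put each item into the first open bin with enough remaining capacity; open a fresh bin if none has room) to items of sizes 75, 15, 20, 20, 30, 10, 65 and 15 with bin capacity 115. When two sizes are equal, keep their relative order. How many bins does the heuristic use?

Sorted descending: 75, 65, 30, 20, 20, 15, 15, 10.
  75 → bin 1 (new)  [load 75/115]
  65 → bin 2 (new)  [load 65/115]
  30 → bin 1  [load 105/115]
  20 → bin 2  [load 85/115]
  20 → bin 2  [load 105/115]
  15 → bin 3 (new)  [load 15/115]
  15 → bin 3  [load 30/115]
  10 → bin 1  [load 115/115]
3 bins opened.

3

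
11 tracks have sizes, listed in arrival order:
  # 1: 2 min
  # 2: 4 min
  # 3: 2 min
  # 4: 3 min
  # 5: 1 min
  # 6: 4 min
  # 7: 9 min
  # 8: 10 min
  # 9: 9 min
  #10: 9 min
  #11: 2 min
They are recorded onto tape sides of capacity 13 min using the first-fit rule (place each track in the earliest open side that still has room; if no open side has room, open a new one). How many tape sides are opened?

  2 → side 1 (new)  [load 2/13]
  4 → side 1  [load 6/13]
  2 → side 1  [load 8/13]
  3 → side 1  [load 11/13]
  1 → side 1  [load 12/13]
  4 → side 2 (new)  [load 4/13]
  9 → side 2  [load 13/13]
  10 → side 3 (new)  [load 10/13]
  9 → side 4 (new)  [load 9/13]
  9 → side 5 (new)  [load 9/13]
  2 → side 3  [load 12/13]
5 tape sides opened.

5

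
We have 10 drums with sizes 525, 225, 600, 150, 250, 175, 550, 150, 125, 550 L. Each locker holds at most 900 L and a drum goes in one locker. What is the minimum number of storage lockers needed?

Total = 600 + 550 + 550 + 525 + 250 + 225 + 175 + 150 + 150 + 125 = 3300 L.
Lower bound: ⌈3300/900⌉ = 4 storage lockers.
A packing using 4 storage lockers:
  locker 1: 600 + 250 = 850
  locker 2: 550 + 225 + 125 = 900
  locker 3: 550 + 175 + 150 = 875
  locker 4: 525 + 150 = 675
This matches the lower bound, so 4 is optimal.

4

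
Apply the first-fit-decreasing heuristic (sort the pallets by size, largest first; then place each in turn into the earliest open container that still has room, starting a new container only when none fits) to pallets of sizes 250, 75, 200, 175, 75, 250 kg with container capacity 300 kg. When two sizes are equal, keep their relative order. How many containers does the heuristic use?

4

Sorted descending: 250, 250, 200, 175, 75, 75.
  250 → container 1 (new)  [load 250/300]
  250 → container 2 (new)  [load 250/300]
  200 → container 3 (new)  [load 200/300]
  175 → container 4 (new)  [load 175/300]
  75 → container 3  [load 275/300]
  75 → container 4  [load 250/300]
4 containers opened.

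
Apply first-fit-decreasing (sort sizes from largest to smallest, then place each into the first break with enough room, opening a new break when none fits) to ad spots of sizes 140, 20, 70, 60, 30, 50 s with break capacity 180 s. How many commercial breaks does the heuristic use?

Sorted descending: 140, 70, 60, 50, 30, 20.
  140 → break 1 (new)  [load 140/180]
  70 → break 2 (new)  [load 70/180]
  60 → break 2  [load 130/180]
  50 → break 2  [load 180/180]
  30 → break 1  [load 170/180]
  20 → break 3 (new)  [load 20/180]
3 commercial breaks opened.

3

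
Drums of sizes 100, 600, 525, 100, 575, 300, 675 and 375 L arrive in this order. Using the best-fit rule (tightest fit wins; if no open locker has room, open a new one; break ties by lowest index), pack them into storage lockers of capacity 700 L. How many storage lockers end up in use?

  100 → locker 1 (new)  [load 100/700]
  600 → locker 1  [load 700/700]
  525 → locker 2 (new)  [load 525/700]
  100 → locker 2  [load 625/700]
  575 → locker 3 (new)  [load 575/700]
  300 → locker 4 (new)  [load 300/700]
  675 → locker 5 (new)  [load 675/700]
  375 → locker 4  [load 675/700]
5 storage lockers opened.

5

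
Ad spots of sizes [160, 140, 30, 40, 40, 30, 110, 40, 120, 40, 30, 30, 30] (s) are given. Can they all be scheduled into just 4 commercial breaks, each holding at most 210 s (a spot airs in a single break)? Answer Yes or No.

No

Total = 840 s; ⌈840/210⌉ = 4.
The bound of 4 does not rule out 4, but exhaustive search shows no assignment into 4 commercial breaks of capacity 210 s exists — the minimum is 5.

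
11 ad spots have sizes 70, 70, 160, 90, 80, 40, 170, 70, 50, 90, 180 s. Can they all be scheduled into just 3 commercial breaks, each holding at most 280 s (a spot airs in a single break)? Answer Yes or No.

Total = 1070 s; ⌈1070/280⌉ = 4.
At least 4 commercial breaks are required, but only 3 are allowed.

No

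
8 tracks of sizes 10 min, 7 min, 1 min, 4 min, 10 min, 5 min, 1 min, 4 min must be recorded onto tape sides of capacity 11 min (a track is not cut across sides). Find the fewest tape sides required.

4

Total = 10 + 10 + 7 + 5 + 4 + 4 + 1 + 1 = 42 min.
Lower bound: ⌈42/11⌉ = 4 tape sides.
A packing using 4 tape sides:
  side 1: 10 + 1 = 11
  side 2: 10 + 1 = 11
  side 3: 7 + 4 = 11
  side 4: 5 + 4 = 9
This matches the lower bound, so 4 is optimal.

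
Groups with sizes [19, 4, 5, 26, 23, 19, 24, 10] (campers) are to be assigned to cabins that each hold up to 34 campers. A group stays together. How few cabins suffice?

Total = 26 + 24 + 23 + 19 + 19 + 10 + 5 + 4 = 130 campers.
Lower bound: ⌈130/34⌉ = 4 cabins.
Also, 5 groups each exceed 17 campers, and no two of those can share a cabin, so at least 5 cabins are needed.
A packing using 5 cabins:
  cabin 1: 26 + 5 = 31
  cabin 2: 24 + 10 = 34
  cabin 3: 23 + 4 = 27
  cabin 4: 19 = 19
  cabin 5: 19 = 19
This matches the lower bound, so 5 is optimal.

5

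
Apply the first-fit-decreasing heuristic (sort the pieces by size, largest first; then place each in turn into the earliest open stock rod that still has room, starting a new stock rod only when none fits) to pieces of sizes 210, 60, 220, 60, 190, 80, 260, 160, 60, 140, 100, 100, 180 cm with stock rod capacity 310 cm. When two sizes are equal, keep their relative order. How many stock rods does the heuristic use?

Sorted descending: 260, 220, 210, 190, 180, 160, 140, 100, 100, 80, 60, 60, 60.
  260 → stock rod 1 (new)  [load 260/310]
  220 → stock rod 2 (new)  [load 220/310]
  210 → stock rod 3 (new)  [load 210/310]
  190 → stock rod 4 (new)  [load 190/310]
  180 → stock rod 5 (new)  [load 180/310]
  160 → stock rod 6 (new)  [load 160/310]
  140 → stock rod 6  [load 300/310]
  100 → stock rod 3  [load 310/310]
  100 → stock rod 4  [load 290/310]
  80 → stock rod 2  [load 300/310]
  60 → stock rod 5  [load 240/310]
  60 → stock rod 5  [load 300/310]
  60 → stock rod 7 (new)  [load 60/310]
7 stock rods opened.

7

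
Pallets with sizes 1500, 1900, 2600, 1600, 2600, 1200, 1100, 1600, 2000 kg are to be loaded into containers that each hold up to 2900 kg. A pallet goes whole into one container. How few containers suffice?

7

Total = 2600 + 2600 + 2000 + 1900 + 1600 + 1600 + 1500 + 1200 + 1100 = 16100 kg.
Lower bound: ⌈16100/2900⌉ = 6 containers.
Also, 7 pallets each exceed 1450 kg, and no two of those can share a container, so at least 7 containers are needed.
A packing using 7 containers:
  container 1: 2600 = 2600
  container 2: 2600 = 2600
  container 3: 2000 = 2000
  container 4: 1900 = 1900
  container 5: 1600 + 1200 = 2800
  container 6: 1600 + 1100 = 2700
  container 7: 1500 = 1500
This matches the lower bound, so 7 is optimal.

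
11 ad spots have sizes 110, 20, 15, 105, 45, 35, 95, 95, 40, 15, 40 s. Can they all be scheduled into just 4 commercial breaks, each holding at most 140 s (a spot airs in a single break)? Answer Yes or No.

Total = 615 s; ⌈615/140⌉ = 5.
At least 5 commercial breaks are required, but only 4 are allowed.

No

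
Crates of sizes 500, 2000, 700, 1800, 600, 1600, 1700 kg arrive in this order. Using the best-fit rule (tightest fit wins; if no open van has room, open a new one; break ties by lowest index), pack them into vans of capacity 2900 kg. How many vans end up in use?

  500 → van 1 (new)  [load 500/2900]
  2000 → van 1  [load 2500/2900]
  700 → van 2 (new)  [load 700/2900]
  1800 → van 2  [load 2500/2900]
  600 → van 3 (new)  [load 600/2900]
  1600 → van 3  [load 2200/2900]
  1700 → van 4 (new)  [load 1700/2900]
4 vans opened.

4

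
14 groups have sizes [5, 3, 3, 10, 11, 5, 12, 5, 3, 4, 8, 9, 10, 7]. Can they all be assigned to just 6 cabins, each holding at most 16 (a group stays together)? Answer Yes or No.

Yes

A valid assignment using 6 cabins:
  cabin 1: 12 + 4 = 16
  cabin 2: 11 + 5 = 16
  cabin 3: 10 + 5 = 15
  cabin 4: 10 + 3 + 3 = 16
  cabin 5: 9 + 7 = 16
  cabin 6: 8 + 5 + 3 = 16
Every load is within 16, so 6 cabins suffice.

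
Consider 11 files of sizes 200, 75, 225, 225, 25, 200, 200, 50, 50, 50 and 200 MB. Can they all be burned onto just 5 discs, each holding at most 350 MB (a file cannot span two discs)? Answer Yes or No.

No

Total = 1500 MB; ⌈1500/350⌉ = 5.
6 files each exceed half the capacity and cannot share a disc, forcing at least 6 discs.
At least 6 discs are required, but only 5 are allowed.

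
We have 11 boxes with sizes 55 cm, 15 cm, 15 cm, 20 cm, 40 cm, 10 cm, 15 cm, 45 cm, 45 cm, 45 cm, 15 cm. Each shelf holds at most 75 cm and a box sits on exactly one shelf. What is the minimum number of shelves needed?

Total = 55 + 45 + 45 + 45 + 40 + 20 + 15 + 15 + 15 + 15 + 10 = 320 cm.
Lower bound: ⌈320/75⌉ = 5 shelves.
A packing using 5 shelves:
  shelf 1: 55 + 20 = 75
  shelf 2: 45 + 15 + 15 = 75
  shelf 3: 45 + 15 + 15 = 75
  shelf 4: 45 + 10 = 55
  shelf 5: 40 = 40
This matches the lower bound, so 5 is optimal.

5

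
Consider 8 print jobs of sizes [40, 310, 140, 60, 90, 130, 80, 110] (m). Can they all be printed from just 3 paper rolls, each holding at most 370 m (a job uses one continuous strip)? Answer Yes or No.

A valid assignment using 3 paper rolls:
  roll 1: 310 + 60 = 370
  roll 2: 140 + 130 + 90 = 360
  roll 3: 110 + 80 + 40 = 230
Every load is within 370 m, so 3 paper rolls suffice.

Yes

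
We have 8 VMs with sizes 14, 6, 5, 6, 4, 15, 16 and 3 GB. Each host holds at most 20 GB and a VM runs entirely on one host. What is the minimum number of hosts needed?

Total = 16 + 15 + 14 + 6 + 6 + 5 + 4 + 3 = 69 GB.
Lower bound: ⌈69/20⌉ = 4 hosts.
A packing using 4 hosts:
  host 1: 16 + 4 = 20
  host 2: 15 + 5 = 20
  host 3: 14 + 6 = 20
  host 4: 6 + 3 = 9
This matches the lower bound, so 4 is optimal.

4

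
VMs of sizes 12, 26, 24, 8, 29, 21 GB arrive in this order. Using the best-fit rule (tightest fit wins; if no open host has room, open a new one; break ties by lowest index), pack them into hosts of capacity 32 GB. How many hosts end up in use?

  12 → host 1 (new)  [load 12/32]
  26 → host 2 (new)  [load 26/32]
  24 → host 3 (new)  [load 24/32]
  8 → host 3  [load 32/32]
  29 → host 4 (new)  [load 29/32]
  21 → host 5 (new)  [load 21/32]
5 hosts opened.

5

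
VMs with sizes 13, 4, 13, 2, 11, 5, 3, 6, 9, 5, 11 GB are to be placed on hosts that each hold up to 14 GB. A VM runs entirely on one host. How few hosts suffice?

7

Total = 13 + 13 + 11 + 11 + 9 + 6 + 5 + 5 + 4 + 3 + 2 = 82 GB.
Lower bound: ⌈82/14⌉ = 6 hosts.
A packing using 7 hosts:
  host 1: 13 = 13
  host 2: 13 = 13
  host 3: 11 + 3 = 14
  host 4: 11 + 2 = 13
  host 5: 9 + 5 = 14
  host 6: 6 + 5 = 11
  host 7: 4 = 4
No arrangement into 6 hosts stays within capacity, so 7 is optimal.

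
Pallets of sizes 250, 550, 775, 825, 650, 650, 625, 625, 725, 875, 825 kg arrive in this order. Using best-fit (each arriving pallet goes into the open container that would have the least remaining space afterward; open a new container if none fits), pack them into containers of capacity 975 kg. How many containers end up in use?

  250 → container 1 (new)  [load 250/975]
  550 → container 1  [load 800/975]
  775 → container 2 (new)  [load 775/975]
  825 → container 3 (new)  [load 825/975]
  650 → container 4 (new)  [load 650/975]
  650 → container 5 (new)  [load 650/975]
  625 → container 6 (new)  [load 625/975]
  625 → container 7 (new)  [load 625/975]
  725 → container 8 (new)  [load 725/975]
  875 → container 9 (new)  [load 875/975]
  825 → container 10 (new)  [load 825/975]
10 containers opened.

10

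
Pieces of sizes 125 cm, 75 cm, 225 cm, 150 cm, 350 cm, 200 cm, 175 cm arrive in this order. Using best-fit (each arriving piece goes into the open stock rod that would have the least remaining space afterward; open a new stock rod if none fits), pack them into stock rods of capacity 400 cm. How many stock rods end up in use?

  125 → stock rod 1 (new)  [load 125/400]
  75 → stock rod 1  [load 200/400]
  225 → stock rod 2 (new)  [load 225/400]
  150 → stock rod 2  [load 375/400]
  350 → stock rod 3 (new)  [load 350/400]
  200 → stock rod 1  [load 400/400]
  175 → stock rod 4 (new)  [load 175/400]
4 stock rods opened.

4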